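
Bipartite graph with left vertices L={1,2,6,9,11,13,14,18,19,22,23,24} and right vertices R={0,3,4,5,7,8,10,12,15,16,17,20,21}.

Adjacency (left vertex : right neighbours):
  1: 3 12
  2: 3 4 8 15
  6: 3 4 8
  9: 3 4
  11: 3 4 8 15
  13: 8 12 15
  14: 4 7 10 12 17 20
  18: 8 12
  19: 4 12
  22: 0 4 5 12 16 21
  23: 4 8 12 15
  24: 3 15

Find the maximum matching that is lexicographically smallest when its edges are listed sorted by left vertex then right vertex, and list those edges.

|M| = 7 (so the lex-smallest maximum matching has 7 edges)
process left vertices in ascending order; for each, take the smallest-labelled available neighbour that still permits 7 edges overall, or leave it unmatched if none does
lex-smallest matching: {1-3, 2-4, 6-8, 11-15, 13-12, 14-7, 22-0}

Lex-smallest maximum matching: {(1,3), (2,4), (6,8), (11,15), (13,12), (14,7), (22,0)}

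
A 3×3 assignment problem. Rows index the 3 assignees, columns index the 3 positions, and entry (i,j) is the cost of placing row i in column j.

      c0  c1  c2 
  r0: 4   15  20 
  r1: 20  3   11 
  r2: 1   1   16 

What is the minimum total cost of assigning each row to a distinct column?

Minimum assignment cost: 16

optimal assignment: row0→col0 (cost 4), row1→col2 (cost 11), row2→col1 (cost 1)
total = 4 + 11 + 1 = 16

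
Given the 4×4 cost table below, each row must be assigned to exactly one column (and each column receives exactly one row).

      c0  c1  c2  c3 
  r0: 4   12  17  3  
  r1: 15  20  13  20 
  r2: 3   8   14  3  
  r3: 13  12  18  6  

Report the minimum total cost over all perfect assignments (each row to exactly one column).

Minimum assignment cost: 31

one of 2 optimal assignments: row0→col0 (cost 4), row1→col2 (cost 13), row2→col1 (cost 8), row3→col3 (cost 6)
total = 4 + 13 + 8 + 6 = 31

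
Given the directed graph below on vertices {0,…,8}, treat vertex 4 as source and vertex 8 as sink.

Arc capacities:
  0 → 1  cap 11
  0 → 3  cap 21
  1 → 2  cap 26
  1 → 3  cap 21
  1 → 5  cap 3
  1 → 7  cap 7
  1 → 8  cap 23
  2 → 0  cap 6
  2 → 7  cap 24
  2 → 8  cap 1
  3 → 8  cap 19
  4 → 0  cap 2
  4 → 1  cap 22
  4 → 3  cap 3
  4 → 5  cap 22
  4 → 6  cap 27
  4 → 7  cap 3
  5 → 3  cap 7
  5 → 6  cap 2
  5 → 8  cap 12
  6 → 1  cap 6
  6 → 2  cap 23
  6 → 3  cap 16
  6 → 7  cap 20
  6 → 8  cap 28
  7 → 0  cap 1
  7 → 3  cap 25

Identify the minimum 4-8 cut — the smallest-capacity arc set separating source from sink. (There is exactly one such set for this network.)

Min-cut arcs: {(4,0), (4,1), (4,3), (4,6), (4,7), (5,3), (5,6), (5,8)} (total capacity 78)

augment #1: 4→1→8 push 22
augment #2: 4→3→8 push 3
augment #3: 4→5→8 push 12
augment #4: 4→6→8 push 27
augment #5: 4→0→1→8 push 1
augment #6: 4→0→3→8 push 1
augment #7: 4→5→3→8 push 7
augment #8: 4→5→6→8 push 1
augment #9: 4→7→3→8 push 3
augment #10: 4→5→6→2→8 push 1
max flow = 78; residual-reachable set from 4 gives S-side
cut edges (S→T): {(4,0), (4,1), (4,3), (4,6), (4,7), (5,3), (5,6), (5,8)} total cap 78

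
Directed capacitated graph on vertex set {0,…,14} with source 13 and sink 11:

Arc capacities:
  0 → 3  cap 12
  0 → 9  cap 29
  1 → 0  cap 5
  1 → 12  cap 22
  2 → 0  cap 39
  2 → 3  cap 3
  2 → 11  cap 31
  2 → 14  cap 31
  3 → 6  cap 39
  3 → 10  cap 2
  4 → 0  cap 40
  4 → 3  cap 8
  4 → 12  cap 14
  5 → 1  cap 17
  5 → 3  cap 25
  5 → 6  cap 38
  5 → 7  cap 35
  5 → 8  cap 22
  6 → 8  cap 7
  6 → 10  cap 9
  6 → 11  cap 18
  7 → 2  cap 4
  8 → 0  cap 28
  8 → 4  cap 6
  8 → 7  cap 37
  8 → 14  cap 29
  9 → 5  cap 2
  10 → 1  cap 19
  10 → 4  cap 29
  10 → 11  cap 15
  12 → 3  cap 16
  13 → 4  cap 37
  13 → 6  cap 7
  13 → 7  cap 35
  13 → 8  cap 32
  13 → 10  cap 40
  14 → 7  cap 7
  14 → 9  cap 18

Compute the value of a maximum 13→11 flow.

augment #1: 13→6→11 bottleneck 7, total now 7
augment #2: 13→10→11 bottleneck 15, total now 22
augment #3: 13→7→2→11 bottleneck 4, total now 26
augment #4: 13→4→3→6→11 bottleneck 8, total now 34
augment #5: 13→4→0→3→6→11 bottleneck 3, total now 37

Maximum flow value: 37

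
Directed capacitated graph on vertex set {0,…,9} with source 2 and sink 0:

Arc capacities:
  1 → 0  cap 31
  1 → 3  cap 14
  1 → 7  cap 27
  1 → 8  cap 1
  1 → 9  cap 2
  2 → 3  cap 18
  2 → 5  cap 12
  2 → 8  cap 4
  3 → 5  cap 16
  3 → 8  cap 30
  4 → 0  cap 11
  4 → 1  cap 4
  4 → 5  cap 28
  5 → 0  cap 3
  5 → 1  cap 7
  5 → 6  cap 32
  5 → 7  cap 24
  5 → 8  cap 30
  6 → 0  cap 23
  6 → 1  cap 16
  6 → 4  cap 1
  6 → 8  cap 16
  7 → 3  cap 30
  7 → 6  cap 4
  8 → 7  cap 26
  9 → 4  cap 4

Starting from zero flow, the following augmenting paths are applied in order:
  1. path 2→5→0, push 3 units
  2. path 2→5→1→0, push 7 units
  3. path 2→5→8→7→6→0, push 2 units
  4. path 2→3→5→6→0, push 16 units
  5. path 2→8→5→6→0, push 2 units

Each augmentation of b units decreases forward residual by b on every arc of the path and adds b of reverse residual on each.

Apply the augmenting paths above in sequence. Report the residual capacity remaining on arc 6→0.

after path 1 (2→5→0, push 3): res(6,0)=23
after path 2 (2→5→1→0, push 7): res(6,0)=23
after path 3 (2→5→8→7→6→0, push 2): res(6,0)=21
after path 4 (2→3→5→6→0, push 16): res(6,0)=5
after path 5 (2→8→5→6→0, push 2): res(6,0)=3

Residual capacity of (6,0): 3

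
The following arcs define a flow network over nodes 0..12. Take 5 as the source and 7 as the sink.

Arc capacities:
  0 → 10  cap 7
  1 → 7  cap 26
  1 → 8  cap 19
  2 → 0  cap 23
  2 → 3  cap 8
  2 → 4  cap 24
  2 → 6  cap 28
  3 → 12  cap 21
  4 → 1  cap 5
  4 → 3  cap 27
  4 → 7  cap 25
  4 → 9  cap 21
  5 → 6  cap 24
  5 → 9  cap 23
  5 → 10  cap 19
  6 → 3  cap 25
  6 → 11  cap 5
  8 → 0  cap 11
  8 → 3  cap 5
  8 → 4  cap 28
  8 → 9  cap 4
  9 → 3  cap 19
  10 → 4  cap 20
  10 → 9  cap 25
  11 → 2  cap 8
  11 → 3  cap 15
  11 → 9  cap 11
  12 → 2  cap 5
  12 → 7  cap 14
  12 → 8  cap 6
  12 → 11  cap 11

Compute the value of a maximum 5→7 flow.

augment #1: 5→10→4→7 bottleneck 19, total now 19
augment #2: 5→6→3→12→7 bottleneck 14, total now 33
augment #3: 5→6→11→2→4→7 bottleneck 5, total now 38
augment #4: 5→6→3→12→2→4→7 bottleneck 1, total now 39
augment #5: 5→6→3→12→2→4→1→7 bottleneck 4, total now 43
augment #6: 5→9→3→12→8→4→1→7 bottleneck 1, total now 44

Maximum flow value: 44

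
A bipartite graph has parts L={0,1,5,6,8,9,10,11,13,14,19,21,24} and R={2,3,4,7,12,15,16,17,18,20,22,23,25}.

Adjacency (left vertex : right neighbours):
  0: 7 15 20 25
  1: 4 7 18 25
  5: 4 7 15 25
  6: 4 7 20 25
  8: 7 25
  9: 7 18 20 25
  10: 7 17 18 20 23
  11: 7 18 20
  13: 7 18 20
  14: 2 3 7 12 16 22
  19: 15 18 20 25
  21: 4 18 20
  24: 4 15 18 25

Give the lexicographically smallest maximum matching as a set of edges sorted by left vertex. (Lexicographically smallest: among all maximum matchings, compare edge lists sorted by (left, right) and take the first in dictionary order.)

Lex-smallest maximum matching: {(0,7), (1,4), (5,15), (6,20), (8,25), (9,18), (10,17), (14,2)}

|M| = 8 (so the lex-smallest maximum matching has 8 edges)
process left vertices in ascending order; for each, take the smallest-labelled available neighbour that still permits 8 edges overall, or leave it unmatched if none does
lex-smallest matching: {0-7, 1-4, 5-15, 6-20, 8-25, 9-18, 10-17, 14-2}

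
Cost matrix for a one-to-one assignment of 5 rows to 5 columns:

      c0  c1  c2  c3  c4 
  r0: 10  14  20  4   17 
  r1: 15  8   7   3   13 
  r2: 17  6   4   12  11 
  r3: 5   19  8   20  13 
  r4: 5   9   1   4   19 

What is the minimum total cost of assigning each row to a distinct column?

one of 2 optimal assignments: row0→col3 (cost 4), row1→col1 (cost 8), row2→col4 (cost 11), row3→col0 (cost 5), row4→col2 (cost 1)
total = 4 + 8 + 11 + 5 + 1 = 29

Minimum assignment cost: 29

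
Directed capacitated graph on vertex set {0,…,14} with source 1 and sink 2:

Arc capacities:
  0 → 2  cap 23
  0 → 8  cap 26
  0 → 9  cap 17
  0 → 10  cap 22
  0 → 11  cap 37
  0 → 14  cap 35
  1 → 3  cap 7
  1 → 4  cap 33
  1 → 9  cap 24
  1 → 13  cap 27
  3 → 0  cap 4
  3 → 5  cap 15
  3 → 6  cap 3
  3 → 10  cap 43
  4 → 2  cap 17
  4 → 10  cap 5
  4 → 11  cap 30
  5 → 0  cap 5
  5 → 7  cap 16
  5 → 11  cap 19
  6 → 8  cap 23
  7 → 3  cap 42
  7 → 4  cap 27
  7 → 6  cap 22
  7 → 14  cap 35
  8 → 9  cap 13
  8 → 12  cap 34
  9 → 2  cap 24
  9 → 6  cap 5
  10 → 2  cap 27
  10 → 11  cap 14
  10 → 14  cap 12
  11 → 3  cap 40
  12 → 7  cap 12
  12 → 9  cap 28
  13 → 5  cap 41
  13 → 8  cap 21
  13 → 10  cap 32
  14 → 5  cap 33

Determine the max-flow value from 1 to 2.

augment #1: 1→4→2 bottleneck 17, total now 17
augment #2: 1→9→2 bottleneck 24, total now 41
augment #3: 1→3→0→2 bottleneck 4, total now 45
augment #4: 1→3→10→2 bottleneck 3, total now 48
augment #5: 1→4→10→2 bottleneck 5, total now 53
augment #6: 1→13→10→2 bottleneck 19, total now 72
augment #7: 1→13→5→0→2 bottleneck 5, total now 77

Maximum flow value: 77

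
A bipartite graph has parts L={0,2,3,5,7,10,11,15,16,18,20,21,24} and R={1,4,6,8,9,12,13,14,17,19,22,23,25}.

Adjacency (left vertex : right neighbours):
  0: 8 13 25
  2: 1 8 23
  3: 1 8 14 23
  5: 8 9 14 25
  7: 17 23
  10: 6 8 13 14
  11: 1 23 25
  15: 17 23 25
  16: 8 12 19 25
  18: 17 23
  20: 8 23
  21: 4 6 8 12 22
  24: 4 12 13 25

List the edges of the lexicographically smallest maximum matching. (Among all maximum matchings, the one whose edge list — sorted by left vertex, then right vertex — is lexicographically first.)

|M| = 12 (so the lex-smallest maximum matching has 12 edges)
process left vertices in ascending order; for each, take the smallest-labelled available neighbour that still permits 12 edges overall, or leave it unmatched if none does
lex-smallest matching: {0-13, 2-1, 3-14, 5-9, 7-17, 10-6, 11-23, 15-25, 16-12, 20-8, 21-22, 24-4}

Lex-smallest maximum matching: {(0,13), (2,1), (3,14), (5,9), (7,17), (10,6), (11,23), (15,25), (16,12), (20,8), (21,22), (24,4)}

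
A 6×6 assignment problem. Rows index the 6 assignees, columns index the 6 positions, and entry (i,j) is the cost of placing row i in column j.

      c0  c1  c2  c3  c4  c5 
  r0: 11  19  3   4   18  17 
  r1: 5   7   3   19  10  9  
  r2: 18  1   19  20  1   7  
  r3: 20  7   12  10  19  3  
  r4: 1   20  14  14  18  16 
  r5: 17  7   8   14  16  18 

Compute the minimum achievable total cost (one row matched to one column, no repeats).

optimal assignment: row0→col3 (cost 4), row1→col2 (cost 3), row2→col4 (cost 1), row3→col5 (cost 3), row4→col0 (cost 1), row5→col1 (cost 7)
total = 4 + 3 + 1 + 3 + 1 + 7 = 19

Minimum assignment cost: 19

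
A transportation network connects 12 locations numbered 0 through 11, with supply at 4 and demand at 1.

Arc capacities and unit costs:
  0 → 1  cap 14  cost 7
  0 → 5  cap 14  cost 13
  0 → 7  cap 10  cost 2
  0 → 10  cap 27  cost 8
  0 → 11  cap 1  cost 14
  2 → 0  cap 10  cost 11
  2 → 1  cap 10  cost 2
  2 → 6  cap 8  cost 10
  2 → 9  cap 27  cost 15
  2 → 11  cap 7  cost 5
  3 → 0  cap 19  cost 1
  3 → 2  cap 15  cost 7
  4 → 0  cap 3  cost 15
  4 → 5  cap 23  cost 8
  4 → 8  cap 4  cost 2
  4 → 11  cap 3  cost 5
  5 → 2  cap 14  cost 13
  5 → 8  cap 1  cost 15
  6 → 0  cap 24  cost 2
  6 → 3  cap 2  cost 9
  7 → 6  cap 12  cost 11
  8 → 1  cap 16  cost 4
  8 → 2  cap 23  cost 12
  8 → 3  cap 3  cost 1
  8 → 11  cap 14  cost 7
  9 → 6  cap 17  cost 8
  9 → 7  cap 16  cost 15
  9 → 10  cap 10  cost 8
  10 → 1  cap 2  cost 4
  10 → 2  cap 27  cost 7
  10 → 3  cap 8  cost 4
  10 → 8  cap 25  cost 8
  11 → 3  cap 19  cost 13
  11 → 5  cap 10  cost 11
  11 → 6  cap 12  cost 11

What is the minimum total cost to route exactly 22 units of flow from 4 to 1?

shortest-cost path #1: 4→8→1 push 4 @ unit cost 6 (adds 24)
shortest-cost path #2: 4→0→1 push 3 @ unit cost 22 (adds 66)
shortest-cost path #3: 4→5→2→1 push 10 @ unit cost 23 (adds 230)
shortest-cost path #4: 4→11→6→0→1 push 3 @ unit cost 25 (adds 75)
shortest-cost path #5: 4→5→8→1 push 1 @ unit cost 27 (adds 27)
shortest-cost path #6: 4→5→2→0→1 push 1 @ unit cost 39 (adds 39)
total cost = 461

Minimum cost for 22 units: 461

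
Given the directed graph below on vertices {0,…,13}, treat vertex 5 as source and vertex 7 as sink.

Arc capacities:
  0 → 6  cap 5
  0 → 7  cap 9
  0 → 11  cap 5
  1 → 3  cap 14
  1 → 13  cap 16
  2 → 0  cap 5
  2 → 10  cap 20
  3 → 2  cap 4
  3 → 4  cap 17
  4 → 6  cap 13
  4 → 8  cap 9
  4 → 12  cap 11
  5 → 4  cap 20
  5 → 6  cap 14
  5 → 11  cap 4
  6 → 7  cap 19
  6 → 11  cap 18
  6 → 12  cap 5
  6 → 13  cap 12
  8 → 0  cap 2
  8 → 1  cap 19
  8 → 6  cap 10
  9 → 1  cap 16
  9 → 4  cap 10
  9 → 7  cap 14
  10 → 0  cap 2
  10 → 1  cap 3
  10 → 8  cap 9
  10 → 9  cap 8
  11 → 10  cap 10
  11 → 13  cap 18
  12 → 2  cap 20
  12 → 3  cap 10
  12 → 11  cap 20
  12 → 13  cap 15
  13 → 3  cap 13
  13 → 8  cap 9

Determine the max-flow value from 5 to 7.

Maximum flow value: 36

augment #1: 5→6→7 bottleneck 14, total now 14
augment #2: 5→4→6→7 bottleneck 5, total now 19
augment #3: 5→4→8→0→7 bottleneck 2, total now 21
augment #4: 5→11→10→0→7 bottleneck 2, total now 23
augment #5: 5→11→10→9→7 bottleneck 2, total now 25
augment #6: 5→4→12→2→0→7 bottleneck 5, total now 30
augment #7: 5→4→6→11→10→9→7 bottleneck 6, total now 36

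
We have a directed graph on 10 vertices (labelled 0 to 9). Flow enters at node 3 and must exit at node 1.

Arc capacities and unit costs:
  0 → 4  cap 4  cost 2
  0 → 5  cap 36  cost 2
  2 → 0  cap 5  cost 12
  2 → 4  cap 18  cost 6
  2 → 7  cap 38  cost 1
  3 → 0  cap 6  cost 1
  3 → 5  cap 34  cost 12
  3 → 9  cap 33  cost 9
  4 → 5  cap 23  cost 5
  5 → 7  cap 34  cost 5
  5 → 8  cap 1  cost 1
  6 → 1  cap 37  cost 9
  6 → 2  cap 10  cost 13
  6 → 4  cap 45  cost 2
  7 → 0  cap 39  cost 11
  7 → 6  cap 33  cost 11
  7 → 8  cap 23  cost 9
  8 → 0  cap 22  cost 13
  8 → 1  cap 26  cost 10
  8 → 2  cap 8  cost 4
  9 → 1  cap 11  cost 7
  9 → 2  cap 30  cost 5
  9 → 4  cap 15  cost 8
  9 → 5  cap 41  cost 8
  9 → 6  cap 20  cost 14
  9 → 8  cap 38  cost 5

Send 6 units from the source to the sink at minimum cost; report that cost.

shortest-cost path #1: 3→0→5→8→1 push 1 @ unit cost 14 (adds 14)
shortest-cost path #2: 3→9→1 push 5 @ unit cost 16 (adds 80)
total cost = 94

Minimum cost for 6 units: 94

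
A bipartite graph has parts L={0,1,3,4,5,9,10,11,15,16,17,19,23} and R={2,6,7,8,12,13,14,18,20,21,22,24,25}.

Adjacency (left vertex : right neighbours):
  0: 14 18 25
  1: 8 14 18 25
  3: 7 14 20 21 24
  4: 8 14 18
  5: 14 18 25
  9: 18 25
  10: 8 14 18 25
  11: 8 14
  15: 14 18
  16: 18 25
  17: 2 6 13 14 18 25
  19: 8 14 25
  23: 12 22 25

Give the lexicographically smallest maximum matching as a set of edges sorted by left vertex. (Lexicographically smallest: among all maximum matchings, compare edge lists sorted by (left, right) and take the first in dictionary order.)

Lex-smallest maximum matching: {(0,14), (1,8), (3,7), (4,18), (5,25), (17,2), (23,12)}

|M| = 7 (so the lex-smallest maximum matching has 7 edges)
process left vertices in ascending order; for each, take the smallest-labelled available neighbour that still permits 7 edges overall, or leave it unmatched if none does
lex-smallest matching: {0-14, 1-8, 3-7, 4-18, 5-25, 17-2, 23-12}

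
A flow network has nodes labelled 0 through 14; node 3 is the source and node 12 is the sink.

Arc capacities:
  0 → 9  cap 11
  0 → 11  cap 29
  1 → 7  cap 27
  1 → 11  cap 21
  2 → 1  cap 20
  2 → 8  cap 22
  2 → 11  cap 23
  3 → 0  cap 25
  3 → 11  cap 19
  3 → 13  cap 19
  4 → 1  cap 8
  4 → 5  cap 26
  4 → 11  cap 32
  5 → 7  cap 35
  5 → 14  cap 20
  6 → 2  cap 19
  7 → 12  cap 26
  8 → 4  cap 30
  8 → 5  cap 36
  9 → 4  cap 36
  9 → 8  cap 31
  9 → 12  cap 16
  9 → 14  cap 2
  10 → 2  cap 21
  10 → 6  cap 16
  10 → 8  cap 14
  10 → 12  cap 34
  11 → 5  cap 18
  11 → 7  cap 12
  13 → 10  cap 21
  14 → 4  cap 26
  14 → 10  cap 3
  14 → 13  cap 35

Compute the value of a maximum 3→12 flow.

Maximum flow value: 60

augment #1: 3→0→9→12 bottleneck 11, total now 11
augment #2: 3→11→7→12 bottleneck 12, total now 23
augment #3: 3→13→10→12 bottleneck 19, total now 42
augment #4: 3→11→5→7→12 bottleneck 7, total now 49
augment #5: 3→0→11→5→7→12 bottleneck 7, total now 56
augment #6: 3→0→11→5→14→10→12 bottleneck 3, total now 59
augment #7: 3→0→11→5→14→13→10→12 bottleneck 1, total now 60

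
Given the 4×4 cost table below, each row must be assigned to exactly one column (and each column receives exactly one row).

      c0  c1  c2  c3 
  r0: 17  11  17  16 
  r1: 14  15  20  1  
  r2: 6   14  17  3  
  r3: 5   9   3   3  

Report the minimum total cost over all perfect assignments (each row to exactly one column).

optimal assignment: row0→col1 (cost 11), row1→col3 (cost 1), row2→col0 (cost 6), row3→col2 (cost 3)
total = 11 + 1 + 6 + 3 = 21

Minimum assignment cost: 21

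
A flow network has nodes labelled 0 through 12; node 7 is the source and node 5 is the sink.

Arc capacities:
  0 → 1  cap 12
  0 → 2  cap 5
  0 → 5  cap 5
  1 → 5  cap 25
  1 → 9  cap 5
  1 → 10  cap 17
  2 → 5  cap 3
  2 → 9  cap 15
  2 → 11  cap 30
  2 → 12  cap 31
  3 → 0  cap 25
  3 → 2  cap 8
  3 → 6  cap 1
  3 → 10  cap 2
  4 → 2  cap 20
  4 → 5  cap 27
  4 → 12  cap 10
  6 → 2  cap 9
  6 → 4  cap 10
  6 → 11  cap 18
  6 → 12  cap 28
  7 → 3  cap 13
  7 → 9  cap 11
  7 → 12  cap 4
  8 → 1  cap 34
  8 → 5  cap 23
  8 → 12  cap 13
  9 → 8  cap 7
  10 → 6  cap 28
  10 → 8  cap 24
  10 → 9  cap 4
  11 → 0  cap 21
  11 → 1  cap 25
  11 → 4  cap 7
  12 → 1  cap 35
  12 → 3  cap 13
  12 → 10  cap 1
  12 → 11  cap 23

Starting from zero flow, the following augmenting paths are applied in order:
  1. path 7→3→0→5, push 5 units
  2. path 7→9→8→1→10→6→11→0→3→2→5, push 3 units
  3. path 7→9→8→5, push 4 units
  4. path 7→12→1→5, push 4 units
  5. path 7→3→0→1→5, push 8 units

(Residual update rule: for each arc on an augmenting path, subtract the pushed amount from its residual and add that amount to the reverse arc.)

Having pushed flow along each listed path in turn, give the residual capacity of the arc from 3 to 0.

Residual capacity of (3,0): 15

after path 1 (7→3→0→5, push 5): res(3,0)=20
after path 2 (7→9→8→1→10→6→11→0→3→2→5, push 3): res(3,0)=23
after path 3 (7→9→8→5, push 4): res(3,0)=23
after path 4 (7→12→1→5, push 4): res(3,0)=23
after path 5 (7→3→0→1→5, push 8): res(3,0)=15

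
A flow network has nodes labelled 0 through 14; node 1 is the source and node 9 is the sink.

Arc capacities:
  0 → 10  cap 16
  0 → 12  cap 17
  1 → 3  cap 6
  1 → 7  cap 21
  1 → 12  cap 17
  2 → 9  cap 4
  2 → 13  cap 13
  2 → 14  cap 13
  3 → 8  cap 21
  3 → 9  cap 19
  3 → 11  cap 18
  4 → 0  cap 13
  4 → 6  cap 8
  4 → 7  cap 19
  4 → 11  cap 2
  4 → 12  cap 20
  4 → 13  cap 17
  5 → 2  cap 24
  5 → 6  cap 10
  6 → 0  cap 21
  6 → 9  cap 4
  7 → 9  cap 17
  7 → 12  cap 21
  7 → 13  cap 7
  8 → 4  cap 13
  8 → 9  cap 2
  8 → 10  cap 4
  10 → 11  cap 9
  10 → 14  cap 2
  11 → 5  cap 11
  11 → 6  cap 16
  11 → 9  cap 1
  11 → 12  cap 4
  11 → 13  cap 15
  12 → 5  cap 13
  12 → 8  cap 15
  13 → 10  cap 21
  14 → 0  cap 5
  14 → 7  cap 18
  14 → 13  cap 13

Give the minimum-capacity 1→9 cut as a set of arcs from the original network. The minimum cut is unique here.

augment #1: 1→3→9 push 6
augment #2: 1→7→9 push 17
augment #3: 1→12→8→9 push 2
augment #4: 1→12→5→2→9 push 4
augment #5: 1→12→5→6→9 push 4
augment #6: 1→7→13→10→11→9 push 1
max flow = 34; residual-reachable set from 1 gives S-side
cut edges (S→T): {(1,3), (2,9), (6,9), (7,9), (8,9), (11,9)} total cap 34

Min-cut arcs: {(1,3), (2,9), (6,9), (7,9), (8,9), (11,9)} (total capacity 34)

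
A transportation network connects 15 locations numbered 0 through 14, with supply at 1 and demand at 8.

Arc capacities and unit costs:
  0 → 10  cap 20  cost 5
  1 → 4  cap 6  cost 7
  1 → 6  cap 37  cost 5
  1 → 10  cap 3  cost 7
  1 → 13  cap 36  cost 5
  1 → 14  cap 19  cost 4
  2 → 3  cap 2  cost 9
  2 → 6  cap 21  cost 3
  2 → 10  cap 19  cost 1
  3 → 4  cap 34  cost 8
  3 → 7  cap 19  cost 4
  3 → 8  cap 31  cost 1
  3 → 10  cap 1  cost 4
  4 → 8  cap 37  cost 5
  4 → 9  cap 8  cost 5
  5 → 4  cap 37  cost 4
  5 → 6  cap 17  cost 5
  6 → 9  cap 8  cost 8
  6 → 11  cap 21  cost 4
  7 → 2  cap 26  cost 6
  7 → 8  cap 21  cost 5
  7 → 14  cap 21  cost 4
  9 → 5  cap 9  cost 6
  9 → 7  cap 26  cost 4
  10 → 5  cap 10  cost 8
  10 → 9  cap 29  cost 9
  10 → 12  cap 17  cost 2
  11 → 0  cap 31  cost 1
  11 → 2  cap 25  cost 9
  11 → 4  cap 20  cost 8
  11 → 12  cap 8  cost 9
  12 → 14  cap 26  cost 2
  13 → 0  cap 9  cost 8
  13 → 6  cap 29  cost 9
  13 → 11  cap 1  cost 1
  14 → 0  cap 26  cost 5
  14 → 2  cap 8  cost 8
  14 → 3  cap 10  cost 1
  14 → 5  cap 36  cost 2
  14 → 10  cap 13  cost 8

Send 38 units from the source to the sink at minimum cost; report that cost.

Minimum cost for 38 units: 550

shortest-cost path #1: 1→14→3→8 push 10 @ unit cost 6 (adds 60)
shortest-cost path #2: 1→4→8 push 6 @ unit cost 12 (adds 72)
shortest-cost path #3: 1→14→5→4→8 push 9 @ unit cost 15 (adds 135)
shortest-cost path #4: 1→13→11→4→8 push 1 @ unit cost 19 (adds 19)
shortest-cost path #5: 1→6→11→4→8 push 12 @ unit cost 22 (adds 264)
total cost = 550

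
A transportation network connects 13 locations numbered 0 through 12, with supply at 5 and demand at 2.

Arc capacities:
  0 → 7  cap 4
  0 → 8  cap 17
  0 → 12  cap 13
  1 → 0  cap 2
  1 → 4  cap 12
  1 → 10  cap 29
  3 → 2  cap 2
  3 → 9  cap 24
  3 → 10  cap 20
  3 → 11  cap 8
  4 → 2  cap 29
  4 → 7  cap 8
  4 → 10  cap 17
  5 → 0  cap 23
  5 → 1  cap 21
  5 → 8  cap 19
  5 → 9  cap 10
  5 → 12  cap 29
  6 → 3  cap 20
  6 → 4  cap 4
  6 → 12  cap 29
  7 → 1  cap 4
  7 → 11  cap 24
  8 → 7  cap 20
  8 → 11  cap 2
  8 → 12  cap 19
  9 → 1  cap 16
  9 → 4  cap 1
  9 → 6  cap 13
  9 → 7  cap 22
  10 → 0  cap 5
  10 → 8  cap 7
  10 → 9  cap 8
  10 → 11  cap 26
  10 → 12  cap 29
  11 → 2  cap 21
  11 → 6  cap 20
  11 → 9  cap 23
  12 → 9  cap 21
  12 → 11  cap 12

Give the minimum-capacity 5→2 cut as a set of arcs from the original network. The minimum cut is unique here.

augment #1: 5→1→4→2 push 12
augment #2: 5→8→11→2 push 2
augment #3: 5→9→4→2 push 1
augment #4: 5→12→11→2 push 12
augment #5: 5→0→7→11→2 push 4
augment #6: 5→1→10→11→2 push 3
augment #7: 5→9→6→3→2 push 2
augment #8: 5→9→6→4→2 push 4
max flow = 40; residual-reachable set from 5 gives S-side
cut edges (S→T): {(1,4), (3,2), (6,4), (9,4), (11,2)} total cap 40

Min-cut arcs: {(1,4), (3,2), (6,4), (9,4), (11,2)} (total capacity 40)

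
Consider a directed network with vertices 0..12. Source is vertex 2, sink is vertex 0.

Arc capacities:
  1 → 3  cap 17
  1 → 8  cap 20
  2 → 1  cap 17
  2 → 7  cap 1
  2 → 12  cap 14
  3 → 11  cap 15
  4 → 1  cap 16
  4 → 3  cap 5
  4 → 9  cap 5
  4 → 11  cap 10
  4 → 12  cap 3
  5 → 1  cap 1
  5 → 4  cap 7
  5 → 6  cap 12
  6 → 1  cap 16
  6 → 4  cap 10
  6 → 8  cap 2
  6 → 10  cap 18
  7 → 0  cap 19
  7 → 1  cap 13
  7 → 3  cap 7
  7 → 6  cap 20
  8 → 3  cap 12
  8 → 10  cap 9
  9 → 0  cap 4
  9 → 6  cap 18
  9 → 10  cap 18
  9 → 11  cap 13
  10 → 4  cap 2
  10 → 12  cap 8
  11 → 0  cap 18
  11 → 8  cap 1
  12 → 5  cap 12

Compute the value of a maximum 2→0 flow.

Maximum flow value: 23

augment #1: 2→7→0 bottleneck 1, total now 1
augment #2: 2→1→3→11→0 bottleneck 15, total now 16
augment #3: 2→12→5→4→9→0 bottleneck 4, total now 20
augment #4: 2→12→5→4→11→0 bottleneck 3, total now 23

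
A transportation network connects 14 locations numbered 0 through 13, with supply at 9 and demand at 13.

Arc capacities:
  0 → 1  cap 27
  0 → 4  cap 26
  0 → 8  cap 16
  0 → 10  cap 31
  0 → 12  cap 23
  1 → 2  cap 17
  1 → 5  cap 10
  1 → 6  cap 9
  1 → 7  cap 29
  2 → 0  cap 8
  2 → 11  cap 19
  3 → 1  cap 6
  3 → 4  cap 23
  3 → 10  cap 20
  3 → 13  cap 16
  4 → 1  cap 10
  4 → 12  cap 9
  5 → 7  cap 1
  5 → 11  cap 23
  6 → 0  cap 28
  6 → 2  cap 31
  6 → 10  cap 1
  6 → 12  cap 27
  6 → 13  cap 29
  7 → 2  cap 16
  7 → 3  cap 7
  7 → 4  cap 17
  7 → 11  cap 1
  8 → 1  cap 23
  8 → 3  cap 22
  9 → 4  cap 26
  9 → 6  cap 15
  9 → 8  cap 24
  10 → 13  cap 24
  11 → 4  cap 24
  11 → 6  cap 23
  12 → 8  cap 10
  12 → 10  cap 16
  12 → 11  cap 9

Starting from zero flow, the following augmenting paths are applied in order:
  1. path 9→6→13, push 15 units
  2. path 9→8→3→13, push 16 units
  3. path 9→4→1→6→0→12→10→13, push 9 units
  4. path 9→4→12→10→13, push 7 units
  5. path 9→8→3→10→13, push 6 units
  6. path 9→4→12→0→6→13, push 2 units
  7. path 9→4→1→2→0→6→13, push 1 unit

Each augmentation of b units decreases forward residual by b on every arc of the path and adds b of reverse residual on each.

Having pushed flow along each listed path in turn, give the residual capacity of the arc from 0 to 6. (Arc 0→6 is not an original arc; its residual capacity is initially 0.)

after path 1 (9→6→13, push 15): res(0,6)=0
after path 2 (9→8→3→13, push 16): res(0,6)=0
after path 3 (9→4→1→6→0→12→10→13, push 9): res(0,6)=9
after path 4 (9→4→12→10→13, push 7): res(0,6)=9
after path 5 (9→8→3→10→13, push 6): res(0,6)=9
after path 6 (9→4→12→0→6→13, push 2): res(0,6)=7
after path 7 (9→4→1→2→0→6→13, push 1): res(0,6)=6

Residual capacity of (0,6): 6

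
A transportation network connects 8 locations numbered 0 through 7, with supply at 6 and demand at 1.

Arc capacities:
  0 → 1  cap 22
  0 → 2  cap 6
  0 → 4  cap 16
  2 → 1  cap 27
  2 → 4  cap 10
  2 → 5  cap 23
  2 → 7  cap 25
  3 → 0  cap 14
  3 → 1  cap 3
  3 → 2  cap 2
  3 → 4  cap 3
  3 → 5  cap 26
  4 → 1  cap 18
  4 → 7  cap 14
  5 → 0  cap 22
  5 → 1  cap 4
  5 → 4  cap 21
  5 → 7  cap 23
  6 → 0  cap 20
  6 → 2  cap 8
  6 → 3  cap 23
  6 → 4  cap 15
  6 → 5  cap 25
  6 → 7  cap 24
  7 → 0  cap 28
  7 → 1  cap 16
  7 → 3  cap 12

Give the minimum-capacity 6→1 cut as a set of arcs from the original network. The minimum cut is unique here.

augment #1: 6→0→1 push 20
augment #2: 6→2→1 push 8
augment #3: 6→3→1 push 3
augment #4: 6→4→1 push 15
augment #5: 6→5→1 push 4
augment #6: 6→7→1 push 16
augment #7: 6→3→0→1 push 2
augment #8: 6→3→2→1 push 2
augment #9: 6→3→4→1 push 3
augment #10: 6→3→0→2→1 push 6
max flow = 79; residual-reachable set from 6 gives S-side
cut edges (S→T): {(0,1), (0,2), (3,1), (3,2), (4,1), (5,1), (6,2), (7,1)} total cap 79

Min-cut arcs: {(0,1), (0,2), (3,1), (3,2), (4,1), (5,1), (6,2), (7,1)} (total capacity 79)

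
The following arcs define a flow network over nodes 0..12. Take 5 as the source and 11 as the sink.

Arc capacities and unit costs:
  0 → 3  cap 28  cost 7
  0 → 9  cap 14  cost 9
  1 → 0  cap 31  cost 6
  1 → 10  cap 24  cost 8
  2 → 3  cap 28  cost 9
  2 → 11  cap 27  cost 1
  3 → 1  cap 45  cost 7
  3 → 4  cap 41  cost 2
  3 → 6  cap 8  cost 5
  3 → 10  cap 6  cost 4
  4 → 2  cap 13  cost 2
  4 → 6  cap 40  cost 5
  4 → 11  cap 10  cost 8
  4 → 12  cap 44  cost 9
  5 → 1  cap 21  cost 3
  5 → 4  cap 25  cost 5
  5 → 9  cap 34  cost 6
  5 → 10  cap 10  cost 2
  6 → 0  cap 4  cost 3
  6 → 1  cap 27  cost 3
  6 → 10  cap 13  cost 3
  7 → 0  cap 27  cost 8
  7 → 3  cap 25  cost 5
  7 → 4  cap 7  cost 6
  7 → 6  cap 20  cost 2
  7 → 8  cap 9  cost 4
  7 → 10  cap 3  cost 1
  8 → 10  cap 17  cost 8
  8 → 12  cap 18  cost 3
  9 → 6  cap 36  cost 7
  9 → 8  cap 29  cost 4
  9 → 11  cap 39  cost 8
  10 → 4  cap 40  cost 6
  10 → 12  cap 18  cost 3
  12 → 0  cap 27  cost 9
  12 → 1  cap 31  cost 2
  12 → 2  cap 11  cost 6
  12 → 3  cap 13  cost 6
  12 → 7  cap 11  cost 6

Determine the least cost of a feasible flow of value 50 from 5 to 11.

shortest-cost path #1: 5→4→2→11 push 13 @ unit cost 8 (adds 104)
shortest-cost path #2: 5→10→12→2→11 push 10 @ unit cost 12 (adds 120)
shortest-cost path #3: 5→4→11 push 10 @ unit cost 13 (adds 130)
shortest-cost path #4: 5→9→11 push 17 @ unit cost 14 (adds 238)
total cost = 592

Minimum cost for 50 units: 592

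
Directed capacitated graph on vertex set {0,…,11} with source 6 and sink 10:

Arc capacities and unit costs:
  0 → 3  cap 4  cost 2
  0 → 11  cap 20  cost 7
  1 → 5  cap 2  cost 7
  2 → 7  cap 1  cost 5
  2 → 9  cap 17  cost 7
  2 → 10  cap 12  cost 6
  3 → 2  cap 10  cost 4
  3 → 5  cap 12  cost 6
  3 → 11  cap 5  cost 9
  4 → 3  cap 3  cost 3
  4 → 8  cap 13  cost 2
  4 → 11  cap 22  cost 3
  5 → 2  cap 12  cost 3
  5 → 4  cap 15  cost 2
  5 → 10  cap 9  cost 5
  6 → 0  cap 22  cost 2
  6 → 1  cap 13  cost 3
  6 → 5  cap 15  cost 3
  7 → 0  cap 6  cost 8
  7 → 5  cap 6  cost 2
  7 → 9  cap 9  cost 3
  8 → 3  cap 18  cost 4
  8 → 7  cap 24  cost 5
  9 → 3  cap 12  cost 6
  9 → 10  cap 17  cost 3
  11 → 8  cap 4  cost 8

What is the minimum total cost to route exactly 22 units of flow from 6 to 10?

shortest-cost path #1: 6→5→10 push 9 @ unit cost 8 (adds 72)
shortest-cost path #2: 6→5→2→10 push 6 @ unit cost 12 (adds 72)
shortest-cost path #3: 6→0→3→2→10 push 4 @ unit cost 14 (adds 56)
shortest-cost path #4: 6→1→5→2→10 push 2 @ unit cost 19 (adds 38)
shortest-cost path #5: 6→0→11→8→7→9→10 push 1 @ unit cost 28 (adds 28)
total cost = 266

Minimum cost for 22 units: 266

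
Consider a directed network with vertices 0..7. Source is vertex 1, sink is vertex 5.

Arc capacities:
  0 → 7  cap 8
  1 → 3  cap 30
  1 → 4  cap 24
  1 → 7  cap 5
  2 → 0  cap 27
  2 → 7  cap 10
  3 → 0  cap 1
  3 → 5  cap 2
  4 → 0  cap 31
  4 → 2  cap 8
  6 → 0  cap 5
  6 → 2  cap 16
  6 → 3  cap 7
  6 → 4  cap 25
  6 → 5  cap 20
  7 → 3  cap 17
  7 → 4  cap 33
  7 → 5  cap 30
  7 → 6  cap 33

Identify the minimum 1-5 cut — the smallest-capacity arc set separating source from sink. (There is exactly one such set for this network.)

Min-cut arcs: {(0,7), (1,7), (3,5), (4,2)} (total capacity 23)

augment #1: 1→3→5 push 2
augment #2: 1→7→5 push 5
augment #3: 1→3→0→7→5 push 1
augment #4: 1→4→0→7→5 push 7
augment #5: 1→4→2→7→5 push 8
max flow = 23; residual-reachable set from 1 gives S-side
cut edges (S→T): {(0,7), (1,7), (3,5), (4,2)} total cap 23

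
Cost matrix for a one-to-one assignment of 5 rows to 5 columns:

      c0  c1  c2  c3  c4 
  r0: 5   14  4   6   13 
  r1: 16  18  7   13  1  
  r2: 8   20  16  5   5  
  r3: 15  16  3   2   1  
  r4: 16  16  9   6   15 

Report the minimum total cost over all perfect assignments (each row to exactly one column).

Minimum assignment cost: 30

optimal assignment: row0→col0 (cost 5), row1→col4 (cost 1), row2→col3 (cost 5), row3→col2 (cost 3), row4→col1 (cost 16)
total = 5 + 1 + 5 + 3 + 16 = 30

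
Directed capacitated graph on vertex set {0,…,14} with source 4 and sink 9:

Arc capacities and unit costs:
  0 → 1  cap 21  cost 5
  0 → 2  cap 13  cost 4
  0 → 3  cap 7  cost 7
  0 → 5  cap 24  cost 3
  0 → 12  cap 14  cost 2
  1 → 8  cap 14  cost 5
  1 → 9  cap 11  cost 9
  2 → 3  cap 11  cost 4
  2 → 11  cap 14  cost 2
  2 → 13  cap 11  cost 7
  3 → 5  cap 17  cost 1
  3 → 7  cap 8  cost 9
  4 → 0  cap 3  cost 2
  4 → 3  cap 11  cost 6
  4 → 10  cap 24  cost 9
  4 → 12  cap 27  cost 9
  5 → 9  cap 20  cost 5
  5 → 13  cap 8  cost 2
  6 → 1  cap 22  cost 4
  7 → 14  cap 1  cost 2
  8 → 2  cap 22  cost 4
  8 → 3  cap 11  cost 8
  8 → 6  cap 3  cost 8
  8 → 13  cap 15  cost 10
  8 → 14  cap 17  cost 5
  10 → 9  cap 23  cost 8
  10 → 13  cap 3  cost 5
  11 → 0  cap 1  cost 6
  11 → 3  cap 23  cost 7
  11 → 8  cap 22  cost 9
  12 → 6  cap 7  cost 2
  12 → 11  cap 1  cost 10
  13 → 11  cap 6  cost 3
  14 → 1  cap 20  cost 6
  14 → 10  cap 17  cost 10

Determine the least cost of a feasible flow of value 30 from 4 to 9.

shortest-cost path #1: 4→0→5→9 push 3 @ unit cost 10 (adds 30)
shortest-cost path #2: 4→3→5→9 push 11 @ unit cost 12 (adds 132)
shortest-cost path #3: 4→10→9 push 16 @ unit cost 17 (adds 272)
total cost = 434

Minimum cost for 30 units: 434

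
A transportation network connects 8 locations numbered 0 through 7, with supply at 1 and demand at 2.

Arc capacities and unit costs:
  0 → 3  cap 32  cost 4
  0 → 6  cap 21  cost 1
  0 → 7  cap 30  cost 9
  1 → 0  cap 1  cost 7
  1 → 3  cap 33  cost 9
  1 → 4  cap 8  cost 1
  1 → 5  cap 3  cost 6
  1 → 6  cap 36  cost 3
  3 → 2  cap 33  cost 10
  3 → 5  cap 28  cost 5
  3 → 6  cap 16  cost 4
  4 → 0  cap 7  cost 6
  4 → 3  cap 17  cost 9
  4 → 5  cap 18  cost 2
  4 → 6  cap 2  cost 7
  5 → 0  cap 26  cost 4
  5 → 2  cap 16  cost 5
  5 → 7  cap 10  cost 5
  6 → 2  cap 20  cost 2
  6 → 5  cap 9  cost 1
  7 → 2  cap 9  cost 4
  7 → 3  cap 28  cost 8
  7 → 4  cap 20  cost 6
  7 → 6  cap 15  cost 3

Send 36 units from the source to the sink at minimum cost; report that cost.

shortest-cost path #1: 1→6→2 push 20 @ unit cost 5 (adds 100)
shortest-cost path #2: 1→4→5→2 push 8 @ unit cost 8 (adds 64)
shortest-cost path #3: 1→6→5→2 push 8 @ unit cost 9 (adds 72)
total cost = 236

Minimum cost for 36 units: 236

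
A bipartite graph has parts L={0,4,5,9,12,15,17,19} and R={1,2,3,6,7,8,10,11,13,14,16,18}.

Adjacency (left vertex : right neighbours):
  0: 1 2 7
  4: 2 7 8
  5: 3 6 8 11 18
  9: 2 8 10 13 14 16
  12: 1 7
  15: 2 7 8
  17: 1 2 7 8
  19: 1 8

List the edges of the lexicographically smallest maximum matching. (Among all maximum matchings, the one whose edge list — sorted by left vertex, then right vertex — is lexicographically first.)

Lex-smallest maximum matching: {(0,1), (4,2), (5,3), (9,10), (12,7), (15,8)}

|M| = 6 (so the lex-smallest maximum matching has 6 edges)
process left vertices in ascending order; for each, take the smallest-labelled available neighbour that still permits 6 edges overall, or leave it unmatched if none does
lex-smallest matching: {0-1, 4-2, 5-3, 9-10, 12-7, 15-8}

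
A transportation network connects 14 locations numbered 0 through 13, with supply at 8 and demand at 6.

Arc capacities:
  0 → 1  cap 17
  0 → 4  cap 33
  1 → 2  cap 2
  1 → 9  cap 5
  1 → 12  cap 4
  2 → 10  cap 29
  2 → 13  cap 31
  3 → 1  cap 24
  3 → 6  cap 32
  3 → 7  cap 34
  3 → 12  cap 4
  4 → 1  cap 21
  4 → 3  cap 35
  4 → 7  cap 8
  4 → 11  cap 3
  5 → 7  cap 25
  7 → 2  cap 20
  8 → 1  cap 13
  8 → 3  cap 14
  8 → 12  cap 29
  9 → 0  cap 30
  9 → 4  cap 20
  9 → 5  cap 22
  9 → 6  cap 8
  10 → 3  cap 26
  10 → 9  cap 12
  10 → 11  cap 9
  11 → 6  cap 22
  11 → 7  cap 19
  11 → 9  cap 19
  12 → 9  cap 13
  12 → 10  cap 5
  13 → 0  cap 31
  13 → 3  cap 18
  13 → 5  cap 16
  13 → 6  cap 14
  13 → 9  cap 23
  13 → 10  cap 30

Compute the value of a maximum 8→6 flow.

augment #1: 8→3→6 bottleneck 14, total now 14
augment #2: 8→1→9→6 bottleneck 5, total now 19
augment #3: 8→12→9→6 bottleneck 3, total now 22
augment #4: 8→1→2→13→6 bottleneck 2, total now 24
augment #5: 8→12→10→3→6 bottleneck 5, total now 29
augment #6: 8→12→9→4→3→6 bottleneck 10, total now 39

Maximum flow value: 39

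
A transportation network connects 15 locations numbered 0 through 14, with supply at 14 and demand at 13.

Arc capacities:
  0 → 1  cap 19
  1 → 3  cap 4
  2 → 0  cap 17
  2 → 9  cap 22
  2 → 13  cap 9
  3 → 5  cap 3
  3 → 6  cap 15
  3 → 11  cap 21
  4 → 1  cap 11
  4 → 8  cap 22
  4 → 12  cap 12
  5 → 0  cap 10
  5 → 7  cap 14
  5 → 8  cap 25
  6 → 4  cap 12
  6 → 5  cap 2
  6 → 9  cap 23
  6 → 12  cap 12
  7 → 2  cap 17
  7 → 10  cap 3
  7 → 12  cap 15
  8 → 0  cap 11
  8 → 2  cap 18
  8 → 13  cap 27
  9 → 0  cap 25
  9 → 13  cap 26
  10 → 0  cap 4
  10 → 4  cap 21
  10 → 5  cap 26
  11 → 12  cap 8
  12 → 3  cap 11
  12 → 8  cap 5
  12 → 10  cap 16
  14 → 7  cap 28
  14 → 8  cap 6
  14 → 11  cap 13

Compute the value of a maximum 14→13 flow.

augment #1: 14→8→13 bottleneck 6, total now 6
augment #2: 14→7→2→13 bottleneck 9, total now 15
augment #3: 14→7→2→9→13 bottleneck 8, total now 23
augment #4: 14→7→12→8→13 bottleneck 5, total now 28
augment #5: 14→7→10→4→8→13 bottleneck 3, total now 31
augment #6: 14→7→12→3→5→8→13 bottleneck 3, total now 34
augment #7: 14→11→12→3→6→9→13 bottleneck 8, total now 42

Maximum flow value: 42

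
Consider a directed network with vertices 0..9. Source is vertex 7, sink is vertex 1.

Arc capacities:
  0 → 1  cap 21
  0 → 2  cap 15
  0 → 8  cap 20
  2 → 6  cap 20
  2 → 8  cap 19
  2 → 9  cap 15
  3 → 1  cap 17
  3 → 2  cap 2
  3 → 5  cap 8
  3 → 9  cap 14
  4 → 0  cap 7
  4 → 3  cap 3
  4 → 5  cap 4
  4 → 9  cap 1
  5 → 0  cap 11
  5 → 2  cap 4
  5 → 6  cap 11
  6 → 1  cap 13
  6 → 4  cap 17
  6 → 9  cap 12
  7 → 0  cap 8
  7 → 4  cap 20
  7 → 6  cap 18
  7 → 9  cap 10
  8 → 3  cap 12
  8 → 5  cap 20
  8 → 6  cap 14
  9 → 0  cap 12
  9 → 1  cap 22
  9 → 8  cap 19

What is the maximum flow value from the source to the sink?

Maximum flow value: 51

augment #1: 7→0→1 bottleneck 8, total now 8
augment #2: 7→6→1 bottleneck 13, total now 21
augment #3: 7→9→1 bottleneck 10, total now 31
augment #4: 7→4→0→1 bottleneck 7, total now 38
augment #5: 7→4→3→1 bottleneck 3, total now 41
augment #6: 7→4→9→1 bottleneck 1, total now 42
augment #7: 7→6→9→1 bottleneck 5, total now 47
augment #8: 7→4→5→0→1 bottleneck 4, total now 51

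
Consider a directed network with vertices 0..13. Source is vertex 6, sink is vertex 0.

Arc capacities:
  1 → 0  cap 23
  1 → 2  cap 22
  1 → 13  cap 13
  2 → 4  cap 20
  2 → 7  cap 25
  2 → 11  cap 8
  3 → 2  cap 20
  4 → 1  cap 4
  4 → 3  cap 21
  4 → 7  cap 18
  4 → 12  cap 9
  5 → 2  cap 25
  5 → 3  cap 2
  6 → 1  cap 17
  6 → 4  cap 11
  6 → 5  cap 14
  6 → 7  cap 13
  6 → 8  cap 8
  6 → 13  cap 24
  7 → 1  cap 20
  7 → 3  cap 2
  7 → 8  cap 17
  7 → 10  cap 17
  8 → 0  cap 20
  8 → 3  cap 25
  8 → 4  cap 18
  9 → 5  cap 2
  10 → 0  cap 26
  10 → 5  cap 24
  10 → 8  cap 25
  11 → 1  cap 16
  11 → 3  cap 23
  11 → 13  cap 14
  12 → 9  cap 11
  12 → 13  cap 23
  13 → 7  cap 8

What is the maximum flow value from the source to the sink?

Maximum flow value: 60

augment #1: 6→1→0 bottleneck 17, total now 17
augment #2: 6→8→0 bottleneck 8, total now 25
augment #3: 6→4→1→0 bottleneck 4, total now 29
augment #4: 6→7→1→0 bottleneck 2, total now 31
augment #5: 6→7→8→0 bottleneck 11, total now 42
augment #6: 6→4→7→8→0 bottleneck 1, total now 43
augment #7: 6→4→7→10→0 bottleneck 6, total now 49
augment #8: 6→13→7→10→0 bottleneck 8, total now 57
augment #9: 6→5→2→7→10→0 bottleneck 3, total now 60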